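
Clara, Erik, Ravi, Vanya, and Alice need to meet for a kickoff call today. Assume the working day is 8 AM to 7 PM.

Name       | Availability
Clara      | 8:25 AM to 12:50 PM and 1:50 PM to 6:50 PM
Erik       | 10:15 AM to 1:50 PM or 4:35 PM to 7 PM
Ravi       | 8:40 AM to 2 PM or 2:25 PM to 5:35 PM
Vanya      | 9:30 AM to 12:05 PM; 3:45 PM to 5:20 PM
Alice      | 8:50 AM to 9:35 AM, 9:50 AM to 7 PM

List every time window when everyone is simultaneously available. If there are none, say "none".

Clara ∩ Erik: 10:15-12:50, 16:35-18:50.
Clara ∩ Erik ∩ Ravi: 10:15-12:50, 16:35-17:35.
Clara ∩ Erik ∩ Ravi ∩ Vanya: 10:15-12:05, 16:35-17:20.
Clara ∩ Erik ∩ Ravi ∩ Vanya ∩ Alice: 10:15-12:05, 16:35-17:20.

10:15-12:05, 16:35-17:20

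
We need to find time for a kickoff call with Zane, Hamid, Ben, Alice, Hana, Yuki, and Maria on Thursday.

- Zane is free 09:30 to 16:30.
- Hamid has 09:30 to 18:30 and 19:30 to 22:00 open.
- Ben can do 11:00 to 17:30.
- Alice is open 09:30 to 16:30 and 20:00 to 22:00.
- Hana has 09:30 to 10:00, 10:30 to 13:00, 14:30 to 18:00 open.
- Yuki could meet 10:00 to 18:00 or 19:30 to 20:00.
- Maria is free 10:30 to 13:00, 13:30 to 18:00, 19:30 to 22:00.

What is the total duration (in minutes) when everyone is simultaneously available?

240

Zane ∩ Hamid: 09:30-16:30.
Zane ∩ Hamid ∩ Ben: 11:00-16:30.
Zane ∩ Hamid ∩ Ben ∩ Alice: 11:00-16:30.
Zane ∩ Hamid ∩ Ben ∩ Alice ∩ Hana: 11:00-13:00, 14:30-16:30.
Zane ∩ Hamid ∩ Ben ∩ Alice ∩ Hana ∩ Yuki: 11:00-13:00, 14:30-16:30.
Zane ∩ Hamid ∩ Ben ∩ Alice ∩ Hana ∩ Yuki ∩ Maria: 11:00-13:00, 14:30-16:30.
Those are the intersection windows.
Summing the common windows: 120 + 120 = 240 minutes.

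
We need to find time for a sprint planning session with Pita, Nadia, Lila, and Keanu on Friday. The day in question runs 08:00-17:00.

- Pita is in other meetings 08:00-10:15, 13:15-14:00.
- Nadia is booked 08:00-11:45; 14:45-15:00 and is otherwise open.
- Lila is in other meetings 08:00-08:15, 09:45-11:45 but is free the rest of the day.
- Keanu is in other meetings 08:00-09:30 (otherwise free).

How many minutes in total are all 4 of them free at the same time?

255

Pita free: 10:15-13:15, 14:00-17:00 (invert busy blocks within the working day).
Nadia free: 11:45-14:45, 15:00-17:00 (invert busy blocks within the working day).
Lila free: 08:15-09:45, 11:45-17:00 (invert busy blocks within the working day).
Keanu free: 09:30-17:00 (invert busy blocks within the working day).
Pita ∩ Nadia: 11:45-13:15, 14:00-14:45, 15:00-17:00.
Pita ∩ Nadia ∩ Lila: 11:45-13:15, 14:00-14:45, 15:00-17:00.
Pita ∩ Nadia ∩ Lila ∩ Keanu: 11:45-13:15, 14:00-14:45, 15:00-17:00.
Summing the common windows: 90 + 45 + 120 = 255 minutes.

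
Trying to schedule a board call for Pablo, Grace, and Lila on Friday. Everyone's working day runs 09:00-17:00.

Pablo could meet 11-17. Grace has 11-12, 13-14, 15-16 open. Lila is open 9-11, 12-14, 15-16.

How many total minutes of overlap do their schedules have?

Pablo ∩ Grace: 11:00-12:00, 13:00-14:00, 15:00-16:00.
Pablo ∩ Grace ∩ Lila: 13:00-14:00, 15:00-16:00.
Summing the common windows: 60 + 60 = 120 minutes.

120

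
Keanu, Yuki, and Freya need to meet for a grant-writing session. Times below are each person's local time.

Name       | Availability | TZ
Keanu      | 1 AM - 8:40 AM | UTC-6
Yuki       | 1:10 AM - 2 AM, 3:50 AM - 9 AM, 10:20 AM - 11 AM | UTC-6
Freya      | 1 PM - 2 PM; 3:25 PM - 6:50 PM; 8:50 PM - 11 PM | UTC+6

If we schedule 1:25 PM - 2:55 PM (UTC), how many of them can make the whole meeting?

Keanu in UTC: 07:00-14:40 (add 6h to convert from UTC-6).
Yuki in UTC: 07:10-08:00, 09:50-15:00, 16:20-17:00 (add 6h to convert from UTC-6).
Freya in UTC: 07:00-08:00, 09:25-12:50, 14:50-17:00 (subtract 6h to convert from UTC+6).
Yuki can make the full 13:25-14:55 slot — that's 1.

1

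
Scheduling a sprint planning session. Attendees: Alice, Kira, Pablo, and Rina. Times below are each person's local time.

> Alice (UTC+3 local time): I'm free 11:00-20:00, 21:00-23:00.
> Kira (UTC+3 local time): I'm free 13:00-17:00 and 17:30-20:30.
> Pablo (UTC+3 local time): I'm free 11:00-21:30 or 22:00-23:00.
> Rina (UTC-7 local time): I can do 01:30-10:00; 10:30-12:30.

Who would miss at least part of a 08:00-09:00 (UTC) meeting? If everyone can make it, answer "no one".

Kira, Rina

Alice in UTC: 08:00-17:00, 18:00-20:00 (subtract 3h to convert from UTC+3).
Kira in UTC: 10:00-14:00, 14:30-17:30 (subtract 3h to convert from UTC+3).
Pablo in UTC: 08:00-18:30, 19:00-20:00 (subtract 3h to convert from UTC+3).
Rina in UTC: 08:30-17:00, 17:30-19:30 (add 7h to convert from UTC-7).
Alice: free for 08:00-09:00. Kira: not fully free for 08:00-09:00. Pablo: free for 08:00-09:00. Rina: not fully free for 08:00-09:00.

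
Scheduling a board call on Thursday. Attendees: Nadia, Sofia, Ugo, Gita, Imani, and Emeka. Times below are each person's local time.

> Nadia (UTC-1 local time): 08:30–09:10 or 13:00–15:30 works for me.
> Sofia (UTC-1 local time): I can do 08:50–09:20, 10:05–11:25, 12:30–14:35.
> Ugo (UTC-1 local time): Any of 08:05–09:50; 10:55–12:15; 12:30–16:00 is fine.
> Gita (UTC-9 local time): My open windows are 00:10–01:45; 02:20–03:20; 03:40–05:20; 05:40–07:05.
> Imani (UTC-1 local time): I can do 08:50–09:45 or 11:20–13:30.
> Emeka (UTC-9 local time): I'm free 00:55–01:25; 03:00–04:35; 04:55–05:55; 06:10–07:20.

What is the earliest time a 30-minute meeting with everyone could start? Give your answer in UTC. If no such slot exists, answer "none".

none

Nadia in UTC: 09:30-10:10, 14:00-16:30 (add 1h to convert from UTC-1).
Sofia in UTC: 09:50-10:20, 11:05-12:25, 13:30-15:35 (add 1h to convert from UTC-1).
Ugo in UTC: 09:05-10:50, 11:55-13:15, 13:30-17:00 (add 1h to convert from UTC-1).
Gita in UTC: 09:10-10:45, 11:20-12:20, 12:40-14:20, 14:40-16:05 (add 9h to convert from UTC-9).
Imani in UTC: 09:50-10:45, 12:20-14:30 (add 1h to convert from UTC-1).
Emeka in UTC: 09:55-10:25, 12:00-13:35, 13:55-14:55, 15:10-16:20 (add 9h to convert from UTC-9).
Nadia ∩ Sofia: 09:50-10:10, 14:00-15:35.
Nadia ∩ Sofia ∩ Ugo: 09:50-10:10, 14:00-15:35.
Nadia ∩ Sofia ∩ Ugo ∩ Gita: 09:50-10:10, 14:00-14:20, 14:40-15:35.
Nadia ∩ Sofia ∩ Ugo ∩ Gita ∩ Imani: 09:50-10:10, 14:00-14:20.
Nadia ∩ Sofia ∩ Ugo ∩ Gita ∩ Imani ∩ Emeka: 09:55-10:10, 14:00-14:20.
No common window is at least 30 minutes long.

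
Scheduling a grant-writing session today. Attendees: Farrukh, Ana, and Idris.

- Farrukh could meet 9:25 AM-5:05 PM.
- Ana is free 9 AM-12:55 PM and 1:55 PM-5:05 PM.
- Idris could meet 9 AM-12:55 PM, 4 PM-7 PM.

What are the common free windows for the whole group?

09:25-12:55, 16:00-17:05

Farrukh ∩ Ana: 09:25-12:55, 13:55-17:05.
Farrukh ∩ Ana ∩ Idris: 09:25-12:55, 16:00-17:05.
So the common availability across everyone is 09:25-12:55, 16:00-17:05.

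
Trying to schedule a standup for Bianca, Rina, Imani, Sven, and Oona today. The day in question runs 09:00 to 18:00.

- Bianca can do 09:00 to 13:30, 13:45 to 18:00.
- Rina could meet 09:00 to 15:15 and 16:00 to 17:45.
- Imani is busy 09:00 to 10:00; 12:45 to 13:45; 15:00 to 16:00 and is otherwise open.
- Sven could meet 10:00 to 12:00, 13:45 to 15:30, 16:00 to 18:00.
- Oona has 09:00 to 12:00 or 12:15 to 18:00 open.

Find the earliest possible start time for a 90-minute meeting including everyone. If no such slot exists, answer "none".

10:00

Bianca free: 09:00-13:30, 13:45-18:00.
Rina free: 09:00-15:15, 16:00-17:45.
Imani free: 10:00-12:45, 13:45-15:00, 16:00-18:00 (invert busy blocks within the working day).
Sven free: 10:00-12:00, 13:45-15:30, 16:00-18:00.
Oona free: 09:00-12:00, 12:15-18:00.
Bianca ∩ Rina: 09:00-13:30, 13:45-15:15, 16:00-17:45.
Bianca ∩ Rina ∩ Imani: 10:00-12:45, 13:45-15:00, 16:00-17:45.
Bianca ∩ Rina ∩ Imani ∩ Sven: 10:00-12:00, 13:45-15:00, 16:00-17:45.
Bianca ∩ Rina ∩ Imani ∩ Sven ∩ Oona: 10:00-12:00, 13:45-15:00, 16:00-17:45.
The first common window of at least 90 minutes is 10:00-12:00, so the earliest start is 10:00.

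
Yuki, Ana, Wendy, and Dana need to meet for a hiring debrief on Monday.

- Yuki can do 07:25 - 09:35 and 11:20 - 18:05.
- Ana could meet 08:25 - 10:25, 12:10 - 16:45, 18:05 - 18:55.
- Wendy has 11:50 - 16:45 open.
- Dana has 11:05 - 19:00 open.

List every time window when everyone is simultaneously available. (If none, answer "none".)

Yuki ∩ Ana: 08:25-09:35, 12:10-16:45.
Yuki ∩ Ana ∩ Wendy: 12:10-16:45.
Yuki ∩ Ana ∩ Wendy ∩ Dana: 12:10-16:45.

12:10-16:45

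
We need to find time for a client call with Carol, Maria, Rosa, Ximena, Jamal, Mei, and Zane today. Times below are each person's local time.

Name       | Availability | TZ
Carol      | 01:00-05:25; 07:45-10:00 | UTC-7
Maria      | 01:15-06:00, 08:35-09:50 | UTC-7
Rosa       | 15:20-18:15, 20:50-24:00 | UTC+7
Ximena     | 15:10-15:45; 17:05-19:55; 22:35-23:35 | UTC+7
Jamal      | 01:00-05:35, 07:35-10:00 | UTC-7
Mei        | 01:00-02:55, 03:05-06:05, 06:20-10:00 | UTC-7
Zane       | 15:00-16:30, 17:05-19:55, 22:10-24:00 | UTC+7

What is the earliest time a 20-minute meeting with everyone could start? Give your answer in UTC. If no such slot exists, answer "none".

08:20

Carol in UTC: 08:00-12:25, 14:45-17:00 (add 7h to convert from UTC-7).
Maria in UTC: 08:15-13:00, 15:35-16:50 (add 7h to convert from UTC-7).
Rosa in UTC: 08:20-11:15, 13:50-17:00 (subtract 7h to convert from UTC+7).
Ximena in UTC: 08:10-08:45, 10:05-12:55, 15:35-16:35 (subtract 7h to convert from UTC+7).
Jamal in UTC: 08:00-12:35, 14:35-17:00 (add 7h to convert from UTC-7).
Mei in UTC: 08:00-09:55, 10:05-13:05, 13:20-17:00 (add 7h to convert from UTC-7).
Zane in UTC: 08:00-09:30, 10:05-12:55, 15:10-17:00 (subtract 7h to convert from UTC+7).
Carol ∩ Maria: 08:15-12:25, 15:35-16:50.
Carol ∩ Maria ∩ Rosa: 08:20-11:15, 15:35-16:50.
Carol ∩ Maria ∩ Rosa ∩ Ximena: 08:20-08:45, 10:05-11:15, 15:35-16:35.
Carol ∩ Maria ∩ Rosa ∩ Ximena ∩ Jamal: 08:20-08:45, 10:05-11:15, 15:35-16:35.
Carol ∩ Maria ∩ Rosa ∩ Ximena ∩ Jamal ∩ Mei: 08:20-08:45, 10:05-11:15, 15:35-16:35.
Carol ∩ Maria ∩ Rosa ∩ Ximena ∩ Jamal ∩ Mei ∩ Zane: 08:20-08:45, 10:05-11:15, 15:35-16:35.
The first common window of at least 20 minutes is 08:20-08:45, so the earliest start is 08:20.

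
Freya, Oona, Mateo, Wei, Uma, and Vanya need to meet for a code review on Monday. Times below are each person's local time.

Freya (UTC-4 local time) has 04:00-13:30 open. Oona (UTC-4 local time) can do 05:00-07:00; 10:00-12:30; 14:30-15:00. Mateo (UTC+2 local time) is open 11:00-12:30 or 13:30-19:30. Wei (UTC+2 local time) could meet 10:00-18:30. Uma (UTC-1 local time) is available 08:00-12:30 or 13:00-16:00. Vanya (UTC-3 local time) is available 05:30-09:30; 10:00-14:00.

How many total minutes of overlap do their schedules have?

240

Freya in UTC: 08:00-17:30 (add 4h to convert from UTC-4).
Oona in UTC: 09:00-11:00, 14:00-16:30, 18:30-19:00 (add 4h to convert from UTC-4).
Mateo in UTC: 09:00-10:30, 11:30-17:30 (subtract 2h to convert from UTC+2).
Wei in UTC: 08:00-16:30 (subtract 2h to convert from UTC+2).
Uma in UTC: 09:00-13:30, 14:00-17:00 (add 1h to convert from UTC-1).
Vanya in UTC: 08:30-12:30, 13:00-17:00 (add 3h to convert from UTC-3).
Freya ∩ Oona: 09:00-11:00, 14:00-16:30.
Freya ∩ Oona ∩ Mateo: 09:00-10:30, 14:00-16:30.
Freya ∩ Oona ∩ Mateo ∩ Wei: 09:00-10:30, 14:00-16:30.
Freya ∩ Oona ∩ Mateo ∩ Wei ∩ Uma: 09:00-10:30, 14:00-16:30.
Freya ∩ Oona ∩ Mateo ∩ Wei ∩ Uma ∩ Vanya: 09:00-10:30, 14:00-16:30.
Summing the common windows: 90 + 150 = 240 minutes.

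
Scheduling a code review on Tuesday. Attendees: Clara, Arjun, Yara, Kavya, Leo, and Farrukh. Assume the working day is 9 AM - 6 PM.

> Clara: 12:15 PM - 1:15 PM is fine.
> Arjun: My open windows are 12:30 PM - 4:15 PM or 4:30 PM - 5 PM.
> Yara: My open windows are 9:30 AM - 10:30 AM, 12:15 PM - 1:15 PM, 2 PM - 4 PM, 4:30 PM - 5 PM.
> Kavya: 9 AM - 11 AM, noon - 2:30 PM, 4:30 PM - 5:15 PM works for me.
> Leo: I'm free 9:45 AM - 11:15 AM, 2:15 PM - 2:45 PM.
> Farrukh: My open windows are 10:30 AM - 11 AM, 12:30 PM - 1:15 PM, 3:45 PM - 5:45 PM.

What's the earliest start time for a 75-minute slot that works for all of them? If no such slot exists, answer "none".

Clara ∩ Arjun: 12:30-13:15.
Clara ∩ Arjun ∩ Yara: 12:30-13:15.
Clara ∩ Arjun ∩ Yara ∩ Kavya: 12:30-13:15.
Clara ∩ Arjun ∩ Yara ∩ Kavya ∩ Leo: ∅.
Clara ∩ Arjun ∩ Yara ∩ Kavya ∩ Leo ∩ Farrukh: ∅.
There is no time when everyone is free.
No common window is at least 75 minutes long.

none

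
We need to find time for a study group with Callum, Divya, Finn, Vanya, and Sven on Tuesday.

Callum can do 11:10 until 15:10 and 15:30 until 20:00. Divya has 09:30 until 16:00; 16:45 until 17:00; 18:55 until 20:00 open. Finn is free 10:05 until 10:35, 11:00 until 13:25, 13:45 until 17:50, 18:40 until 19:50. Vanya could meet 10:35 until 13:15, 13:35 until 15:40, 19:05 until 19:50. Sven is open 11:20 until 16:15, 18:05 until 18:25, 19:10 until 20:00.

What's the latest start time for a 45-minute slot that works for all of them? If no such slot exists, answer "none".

14:25

Callum ∩ Divya: 11:10-15:10, 15:30-16:00, 16:45-17:00, 18:55-20:00.
Callum ∩ Divya ∩ Finn: 11:10-13:25, 13:45-15:10, 15:30-16:00, 16:45-17:00, 18:55-19:50.
Callum ∩ Divya ∩ Finn ∩ Vanya: 11:10-13:15, 13:45-15:10, 15:30-15:40, 19:05-19:50.
Callum ∩ Divya ∩ Finn ∩ Vanya ∩ Sven: 11:20-13:15, 13:45-15:10, 15:30-15:40, 19:10-19:50.
The last common window of at least 45 minutes is 13:45-15:10; a 45-minute meeting can start as late as 14:25 and still end by 15:10.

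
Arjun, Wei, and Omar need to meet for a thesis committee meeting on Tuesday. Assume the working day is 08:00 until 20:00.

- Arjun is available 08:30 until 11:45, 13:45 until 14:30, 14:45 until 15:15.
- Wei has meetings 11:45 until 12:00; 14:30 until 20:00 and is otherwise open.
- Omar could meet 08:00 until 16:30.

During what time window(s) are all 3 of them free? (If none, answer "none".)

Arjun free: 08:30-11:45, 13:45-14:30, 14:45-15:15.
Wei free: 08:00-11:45, 12:00-14:30 (invert busy blocks within the working day).
Omar free: 08:00-16:30.
Arjun ∩ Wei: 08:30-11:45, 13:45-14:30.
Arjun ∩ Wei ∩ Omar: 08:30-11:45, 13:45-14:30.

08:30-11:45, 13:45-14:30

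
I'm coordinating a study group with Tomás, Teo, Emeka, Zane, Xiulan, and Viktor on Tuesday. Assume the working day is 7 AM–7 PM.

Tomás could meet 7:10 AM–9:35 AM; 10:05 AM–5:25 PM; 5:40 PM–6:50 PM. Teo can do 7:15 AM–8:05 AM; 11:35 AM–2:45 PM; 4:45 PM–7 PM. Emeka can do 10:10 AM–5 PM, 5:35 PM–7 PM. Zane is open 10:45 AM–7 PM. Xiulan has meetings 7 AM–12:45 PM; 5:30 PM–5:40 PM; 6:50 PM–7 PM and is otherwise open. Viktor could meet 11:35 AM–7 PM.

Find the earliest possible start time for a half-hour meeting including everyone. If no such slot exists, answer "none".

Tomás free: 07:10-09:35, 10:05-17:25, 17:40-18:50.
Teo free: 07:15-08:05, 11:35-14:45, 16:45-19:00.
Emeka free: 10:10-17:00, 17:35-19:00.
Zane free: 10:45-19:00.
Xiulan free: 12:45-17:30, 17:40-18:50 (invert busy blocks within the working day).
Viktor free: 11:35-19:00.
Tomás ∩ Teo: 07:15-08:05, 11:35-14:45, 16:45-17:25, 17:40-18:50.
Tomás ∩ Teo ∩ Emeka: 11:35-14:45, 16:45-17:00, 17:40-18:50.
Tomás ∩ Teo ∩ Emeka ∩ Zane: 11:35-14:45, 16:45-17:00, 17:40-18:50.
Tomás ∩ Teo ∩ Emeka ∩ Zane ∩ Xiulan: 12:45-14:45, 16:45-17:00, 17:40-18:50.
Tomás ∩ Teo ∩ Emeka ∩ Zane ∩ Xiulan ∩ Viktor: 12:45-14:45, 16:45-17:00, 17:40-18:50.
So the common availability across everyone is 12:45-14:45, 16:45-17:00, 17:40-18:50.
The first common window of at least 30 minutes is 12:45-14:45, so the earliest start is 12:45.

12:45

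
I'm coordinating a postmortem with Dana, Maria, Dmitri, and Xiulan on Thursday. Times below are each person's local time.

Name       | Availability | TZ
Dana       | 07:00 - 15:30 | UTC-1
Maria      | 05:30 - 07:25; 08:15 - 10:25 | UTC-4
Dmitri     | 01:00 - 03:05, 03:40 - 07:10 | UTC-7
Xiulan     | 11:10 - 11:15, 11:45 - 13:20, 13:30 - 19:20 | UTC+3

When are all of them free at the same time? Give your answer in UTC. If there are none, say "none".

09:30-10:05, 10:40-11:25, 12:15-14:10

Dana in UTC: 08:00-16:30 (add 1h to convert from UTC-1).
Maria in UTC: 09:30-11:25, 12:15-14:25 (add 4h to convert from UTC-4).
Dmitri in UTC: 08:00-10:05, 10:40-14:10 (add 7h to convert from UTC-7).
Xiulan in UTC: 08:10-08:15, 08:45-10:20, 10:30-16:20 (subtract 3h to convert from UTC+3).
Dana ∩ Maria: 09:30-11:25, 12:15-14:25.
Dana ∩ Maria ∩ Dmitri: 09:30-10:05, 10:40-11:25, 12:15-14:10.
Dana ∩ Maria ∩ Dmitri ∩ Xiulan: 09:30-10:05, 10:40-11:25, 12:15-14:10.
Those are the intersection windows.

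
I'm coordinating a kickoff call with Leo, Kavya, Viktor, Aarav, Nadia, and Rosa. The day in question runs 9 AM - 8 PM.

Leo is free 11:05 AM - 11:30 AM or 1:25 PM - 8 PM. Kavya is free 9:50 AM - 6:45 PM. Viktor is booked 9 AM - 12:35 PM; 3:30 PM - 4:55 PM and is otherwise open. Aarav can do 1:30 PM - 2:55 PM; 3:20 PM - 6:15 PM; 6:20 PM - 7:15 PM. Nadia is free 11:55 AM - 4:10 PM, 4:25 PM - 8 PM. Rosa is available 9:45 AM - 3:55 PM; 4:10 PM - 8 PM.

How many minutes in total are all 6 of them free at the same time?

200

Leo free: 11:05-11:30, 13:25-20:00.
Kavya free: 09:50-18:45.
Viktor free: 12:35-15:30, 16:55-20:00 (invert busy blocks within the working day).
Aarav free: 13:30-14:55, 15:20-18:15, 18:20-19:15.
Nadia free: 11:55-16:10, 16:25-20:00.
Rosa free: 09:45-15:55, 16:10-20:00.
Leo ∩ Kavya: 11:05-11:30, 13:25-18:45.
Leo ∩ Kavya ∩ Viktor: 13:25-15:30, 16:55-18:45.
Leo ∩ Kavya ∩ Viktor ∩ Aarav: 13:30-14:55, 15:20-15:30, 16:55-18:15, 18:20-18:45.
Leo ∩ Kavya ∩ Viktor ∩ Aarav ∩ Nadia: 13:30-14:55, 15:20-15:30, 16:55-18:15, 18:20-18:45.
Leo ∩ Kavya ∩ Viktor ∩ Aarav ∩ Nadia ∩ Rosa: 13:30-14:55, 15:20-15:30, 16:55-18:15, 18:20-18:45.
Summing the common windows: 85 + 10 + 80 + 25 = 200 minutes.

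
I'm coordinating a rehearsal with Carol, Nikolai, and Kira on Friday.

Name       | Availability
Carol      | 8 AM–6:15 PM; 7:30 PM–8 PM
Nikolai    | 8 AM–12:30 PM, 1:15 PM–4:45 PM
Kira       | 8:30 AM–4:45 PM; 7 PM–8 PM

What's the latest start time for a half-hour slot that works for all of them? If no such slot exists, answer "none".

Carol ∩ Nikolai: 08:00-12:30, 13:15-16:45.
Carol ∩ Nikolai ∩ Kira: 08:30-12:30, 13:15-16:45.
The last common window of at least 30 minutes is 13:15-16:45; a 30-minute meeting can start as late as 16:15 and still end by 16:45.

16:15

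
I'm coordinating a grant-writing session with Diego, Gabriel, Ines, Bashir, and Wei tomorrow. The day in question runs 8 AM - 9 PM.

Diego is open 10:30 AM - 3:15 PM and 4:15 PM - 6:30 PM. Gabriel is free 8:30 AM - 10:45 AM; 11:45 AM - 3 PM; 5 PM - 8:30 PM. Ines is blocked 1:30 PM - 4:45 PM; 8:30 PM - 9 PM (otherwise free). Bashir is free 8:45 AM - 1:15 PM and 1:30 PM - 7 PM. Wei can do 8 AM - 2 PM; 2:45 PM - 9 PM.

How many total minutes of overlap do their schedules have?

Diego free: 10:30-15:15, 16:15-18:30.
Gabriel free: 08:30-10:45, 11:45-15:00, 17:00-20:30.
Ines free: 08:00-13:30, 16:45-20:30 (invert busy blocks within the working day).
Bashir free: 08:45-13:15, 13:30-19:00.
Wei free: 08:00-14:00, 14:45-21:00.
Diego ∩ Gabriel: 10:30-10:45, 11:45-15:00, 17:00-18:30.
Diego ∩ Gabriel ∩ Ines: 10:30-10:45, 11:45-13:30, 17:00-18:30.
Diego ∩ Gabriel ∩ Ines ∩ Bashir: 10:30-10:45, 11:45-13:15, 17:00-18:30.
Diego ∩ Gabriel ∩ Ines ∩ Bashir ∩ Wei: 10:30-10:45, 11:45-13:15, 17:00-18:30.
Those are the intersection windows.
Summing the common windows: 15 + 90 + 90 = 195 minutes.

195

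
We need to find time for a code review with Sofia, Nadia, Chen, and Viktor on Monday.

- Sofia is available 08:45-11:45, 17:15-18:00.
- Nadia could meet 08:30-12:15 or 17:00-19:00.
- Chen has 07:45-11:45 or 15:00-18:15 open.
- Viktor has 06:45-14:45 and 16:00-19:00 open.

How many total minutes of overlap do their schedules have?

225

Sofia ∩ Nadia: 08:45-11:45, 17:15-18:00.
Sofia ∩ Nadia ∩ Chen: 08:45-11:45, 17:15-18:00.
Sofia ∩ Nadia ∩ Chen ∩ Viktor: 08:45-11:45, 17:15-18:00.
Those are the intersection windows.
Summing the common windows: 180 + 45 = 225 minutes.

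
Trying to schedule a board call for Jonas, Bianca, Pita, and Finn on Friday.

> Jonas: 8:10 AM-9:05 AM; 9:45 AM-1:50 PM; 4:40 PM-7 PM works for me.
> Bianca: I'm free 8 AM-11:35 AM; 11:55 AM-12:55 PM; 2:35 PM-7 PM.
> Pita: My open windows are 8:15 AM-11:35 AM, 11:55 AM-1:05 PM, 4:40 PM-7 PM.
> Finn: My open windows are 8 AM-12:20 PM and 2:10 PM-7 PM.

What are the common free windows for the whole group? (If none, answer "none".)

08:15-09:05, 09:45-11:35, 11:55-12:20, 16:40-19:00

Jonas ∩ Bianca: 08:10-09:05, 09:45-11:35, 11:55-12:55, 16:40-19:00.
Jonas ∩ Bianca ∩ Pita: 08:15-09:05, 09:45-11:35, 11:55-12:55, 16:40-19:00.
Jonas ∩ Bianca ∩ Pita ∩ Finn: 08:15-09:05, 09:45-11:35, 11:55-12:20, 16:40-19:00.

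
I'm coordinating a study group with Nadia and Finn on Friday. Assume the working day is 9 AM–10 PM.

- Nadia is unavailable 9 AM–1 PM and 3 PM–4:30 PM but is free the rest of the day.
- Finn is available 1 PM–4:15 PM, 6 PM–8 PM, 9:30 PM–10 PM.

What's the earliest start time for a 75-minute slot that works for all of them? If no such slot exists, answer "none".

Nadia free: 13:00-15:00, 16:30-22:00 (invert busy blocks within the working day).
Finn free: 13:00-16:15, 18:00-20:00, 21:30-22:00.
Nadia ∩ Finn: 13:00-15:00, 18:00-20:00, 21:30-22:00.
Those are the intersection windows.
The first common window of at least 75 minutes is 13:00-15:00, so the earliest start is 13:00.

13:00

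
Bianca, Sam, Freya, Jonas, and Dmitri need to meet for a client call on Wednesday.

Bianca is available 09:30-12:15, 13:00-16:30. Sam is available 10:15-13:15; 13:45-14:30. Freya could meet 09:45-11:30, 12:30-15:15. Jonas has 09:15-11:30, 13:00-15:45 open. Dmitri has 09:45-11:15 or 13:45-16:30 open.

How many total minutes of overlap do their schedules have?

105

Bianca ∩ Sam: 10:15-12:15, 13:00-13:15, 13:45-14:30.
Bianca ∩ Sam ∩ Freya: 10:15-11:30, 13:00-13:15, 13:45-14:30.
Bianca ∩ Sam ∩ Freya ∩ Jonas: 10:15-11:30, 13:00-13:15, 13:45-14:30.
Bianca ∩ Sam ∩ Freya ∩ Jonas ∩ Dmitri: 10:15-11:15, 13:45-14:30.
Summing the common windows: 60 + 45 = 105 minutes.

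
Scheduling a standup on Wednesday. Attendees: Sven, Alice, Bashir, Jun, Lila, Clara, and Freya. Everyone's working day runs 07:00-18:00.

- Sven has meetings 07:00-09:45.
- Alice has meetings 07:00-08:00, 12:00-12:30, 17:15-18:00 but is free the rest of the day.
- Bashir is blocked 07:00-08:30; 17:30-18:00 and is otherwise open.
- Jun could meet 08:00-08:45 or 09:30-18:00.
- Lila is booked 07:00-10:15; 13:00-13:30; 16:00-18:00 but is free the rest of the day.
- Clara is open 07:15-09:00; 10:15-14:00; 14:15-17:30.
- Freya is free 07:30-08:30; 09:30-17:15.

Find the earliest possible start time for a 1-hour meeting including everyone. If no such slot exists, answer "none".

Sven free: 09:45-18:00 (invert busy blocks within the working day).
Alice free: 08:00-12:00, 12:30-17:15 (invert busy blocks within the working day).
Bashir free: 08:30-17:30 (invert busy blocks within the working day).
Jun free: 08:00-08:45, 09:30-18:00.
Lila free: 10:15-13:00, 13:30-16:00 (invert busy blocks within the working day).
Clara free: 07:15-09:00, 10:15-14:00, 14:15-17:30.
Freya free: 07:30-08:30, 09:30-17:15.
Sven ∩ Alice: 09:45-12:00, 12:30-17:15.
Sven ∩ Alice ∩ Bashir: 09:45-12:00, 12:30-17:15.
Sven ∩ Alice ∩ Bashir ∩ Jun: 09:45-12:00, 12:30-17:15.
Sven ∩ Alice ∩ Bashir ∩ Jun ∩ Lila: 10:15-12:00, 12:30-13:00, 13:30-16:00.
Sven ∩ Alice ∩ Bashir ∩ Jun ∩ Lila ∩ Clara: 10:15-12:00, 12:30-13:00, 13:30-14:00, 14:15-16:00.
Sven ∩ Alice ∩ Bashir ∩ Jun ∩ Lila ∩ Clara ∩ Freya: 10:15-12:00, 12:30-13:00, 13:30-14:00, 14:15-16:00.
So the common availability across everyone is 10:15-12:00, 12:30-13:00, 13:30-14:00, 14:15-16:00.
The first common window of at least 60 minutes is 10:15-12:00, so the earliest start is 10:15.

10:15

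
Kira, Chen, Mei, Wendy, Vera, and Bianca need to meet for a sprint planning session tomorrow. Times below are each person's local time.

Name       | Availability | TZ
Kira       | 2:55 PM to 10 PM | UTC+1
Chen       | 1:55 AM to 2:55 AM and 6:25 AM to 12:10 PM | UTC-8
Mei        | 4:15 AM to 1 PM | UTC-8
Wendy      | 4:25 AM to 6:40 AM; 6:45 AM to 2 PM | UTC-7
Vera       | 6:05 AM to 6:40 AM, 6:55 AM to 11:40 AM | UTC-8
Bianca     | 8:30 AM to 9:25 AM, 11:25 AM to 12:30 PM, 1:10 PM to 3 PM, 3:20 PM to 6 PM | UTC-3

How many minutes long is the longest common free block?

Kira in UTC: 13:55-21:00 (subtract 1h to convert from UTC+1).
Chen in UTC: 09:55-10:55, 14:25-20:10 (add 8h to convert from UTC-8).
Mei in UTC: 12:15-21:00 (add 8h to convert from UTC-8).
Wendy in UTC: 11:25-13:40, 13:45-21:00 (add 7h to convert from UTC-7).
Vera in UTC: 14:05-14:40, 14:55-19:40 (add 8h to convert from UTC-8).
Bianca in UTC: 11:30-12:25, 14:25-15:30, 16:10-18:00, 18:20-21:00 (add 3h to convert from UTC-3).
Kira ∩ Chen: 14:25-20:10.
Kira ∩ Chen ∩ Mei: 14:25-20:10.
Kira ∩ Chen ∩ Mei ∩ Wendy: 14:25-20:10.
Kira ∩ Chen ∩ Mei ∩ Wendy ∩ Vera: 14:25-14:40, 14:55-19:40.
Kira ∩ Chen ∩ Mei ∩ Wendy ∩ Vera ∩ Bianca: 14:25-14:40, 14:55-15:30, 16:10-18:00, 18:20-19:40.
The longest is 16:10-18:00 at 110 minutes.

110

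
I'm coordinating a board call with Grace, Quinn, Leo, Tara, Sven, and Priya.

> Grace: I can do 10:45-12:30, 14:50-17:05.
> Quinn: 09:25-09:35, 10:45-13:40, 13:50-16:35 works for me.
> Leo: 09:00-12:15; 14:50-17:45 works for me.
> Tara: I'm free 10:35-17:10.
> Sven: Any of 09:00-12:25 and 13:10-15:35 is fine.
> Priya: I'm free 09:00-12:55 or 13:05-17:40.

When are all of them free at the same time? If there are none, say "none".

10:45-12:15, 14:50-15:35

Grace ∩ Quinn: 10:45-12:30, 14:50-16:35.
Grace ∩ Quinn ∩ Leo: 10:45-12:15, 14:50-16:35.
Grace ∩ Quinn ∩ Leo ∩ Tara: 10:45-12:15, 14:50-16:35.
Grace ∩ Quinn ∩ Leo ∩ Tara ∩ Sven: 10:45-12:15, 14:50-15:35.
Grace ∩ Quinn ∩ Leo ∩ Tara ∩ Sven ∩ Priya: 10:45-12:15, 14:50-15:35.
So the common availability across everyone is 10:45-12:15, 14:50-15:35.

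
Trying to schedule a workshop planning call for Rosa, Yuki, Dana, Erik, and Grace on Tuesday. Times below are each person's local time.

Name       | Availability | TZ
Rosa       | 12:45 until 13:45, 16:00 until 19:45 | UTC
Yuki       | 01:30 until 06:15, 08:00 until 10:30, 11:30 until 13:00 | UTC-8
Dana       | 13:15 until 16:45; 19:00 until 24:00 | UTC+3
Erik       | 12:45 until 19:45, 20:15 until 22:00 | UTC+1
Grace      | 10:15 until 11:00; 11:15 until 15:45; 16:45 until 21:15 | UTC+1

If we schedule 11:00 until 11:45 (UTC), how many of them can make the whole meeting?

3

Rosa in UTC: 12:45-13:45, 16:00-19:45.
Yuki in UTC: 09:30-14:15, 16:00-18:30, 19:30-21:00 (add 8h to convert from UTC-8).
Dana in UTC: 10:15-13:45, 16:00-21:00 (subtract 3h to convert from UTC+3).
Erik in UTC: 11:45-18:45, 19:15-21:00 (subtract 1h to convert from UTC+1).
Grace in UTC: 09:15-10:00, 10:15-14:45, 15:45-20:15 (subtract 1h to convert from UTC+1).
Yuki, Dana, and Grace can make the full 11:00-11:45 slot — that's 3.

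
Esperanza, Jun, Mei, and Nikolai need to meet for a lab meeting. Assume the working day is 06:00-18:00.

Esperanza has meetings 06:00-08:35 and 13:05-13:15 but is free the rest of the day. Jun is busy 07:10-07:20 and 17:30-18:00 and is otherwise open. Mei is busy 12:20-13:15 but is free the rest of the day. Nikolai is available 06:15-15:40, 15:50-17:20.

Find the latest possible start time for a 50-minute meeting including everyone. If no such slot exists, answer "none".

16:30

Esperanza free: 08:35-13:05, 13:15-18:00 (invert busy blocks within the working day).
Jun free: 06:00-07:10, 07:20-17:30 (invert busy blocks within the working day).
Mei free: 06:00-12:20, 13:15-18:00 (invert busy blocks within the working day).
Nikolai free: 06:15-15:40, 15:50-17:20.
Esperanza ∩ Jun: 08:35-13:05, 13:15-17:30.
Esperanza ∩ Jun ∩ Mei: 08:35-12:20, 13:15-17:30.
Esperanza ∩ Jun ∩ Mei ∩ Nikolai: 08:35-12:20, 13:15-15:40, 15:50-17:20.
So the common availability across everyone is 08:35-12:20, 13:15-15:40, 15:50-17:20.
The last common window of at least 50 minutes is 15:50-17:20; a 50-minute meeting can start as late as 16:30 and still end by 17:20.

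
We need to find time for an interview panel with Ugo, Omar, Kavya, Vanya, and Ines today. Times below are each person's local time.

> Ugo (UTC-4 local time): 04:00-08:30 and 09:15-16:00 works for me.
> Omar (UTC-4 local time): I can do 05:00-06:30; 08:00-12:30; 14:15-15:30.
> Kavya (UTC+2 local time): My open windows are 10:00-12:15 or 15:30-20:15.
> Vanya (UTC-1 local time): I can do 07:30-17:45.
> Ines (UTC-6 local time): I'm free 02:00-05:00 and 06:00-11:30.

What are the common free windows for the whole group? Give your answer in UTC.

09:00-10:15, 13:30-16:30

Ugo in UTC: 08:00-12:30, 13:15-20:00 (add 4h to convert from UTC-4).
Omar in UTC: 09:00-10:30, 12:00-16:30, 18:15-19:30 (add 4h to convert from UTC-4).
Kavya in UTC: 08:00-10:15, 13:30-18:15 (subtract 2h to convert from UTC+2).
Vanya in UTC: 08:30-18:45 (add 1h to convert from UTC-1).
Ines in UTC: 08:00-11:00, 12:00-17:30 (add 6h to convert from UTC-6).
Ugo ∩ Omar: 09:00-10:30, 12:00-12:30, 13:15-16:30, 18:15-19:30.
Ugo ∩ Omar ∩ Kavya: 09:00-10:15, 13:30-16:30.
Ugo ∩ Omar ∩ Kavya ∩ Vanya: 09:00-10:15, 13:30-16:30.
Ugo ∩ Omar ∩ Kavya ∩ Vanya ∩ Ines: 09:00-10:15, 13:30-16:30.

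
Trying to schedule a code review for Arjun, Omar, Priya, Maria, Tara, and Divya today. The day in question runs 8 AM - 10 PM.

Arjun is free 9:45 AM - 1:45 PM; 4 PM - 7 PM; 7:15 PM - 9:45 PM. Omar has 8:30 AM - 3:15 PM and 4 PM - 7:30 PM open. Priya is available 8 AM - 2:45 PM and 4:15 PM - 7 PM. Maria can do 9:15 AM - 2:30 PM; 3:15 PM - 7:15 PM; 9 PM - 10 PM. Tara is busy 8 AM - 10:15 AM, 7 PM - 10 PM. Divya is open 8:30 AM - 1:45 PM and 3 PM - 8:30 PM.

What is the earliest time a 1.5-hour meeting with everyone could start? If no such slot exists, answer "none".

Arjun free: 09:45-13:45, 16:00-19:00, 19:15-21:45.
Omar free: 08:30-15:15, 16:00-19:30.
Priya free: 08:00-14:45, 16:15-19:00.
Maria free: 09:15-14:30, 15:15-19:15, 21:00-22:00.
Tara free: 10:15-19:00 (invert busy blocks within the working day).
Divya free: 08:30-13:45, 15:00-20:30.
Arjun ∩ Omar: 09:45-13:45, 16:00-19:00, 19:15-19:30.
Arjun ∩ Omar ∩ Priya: 09:45-13:45, 16:15-19:00.
Arjun ∩ Omar ∩ Priya ∩ Maria: 09:45-13:45, 16:15-19:00.
Arjun ∩ Omar ∩ Priya ∩ Maria ∩ Tara: 10:15-13:45, 16:15-19:00.
Arjun ∩ Omar ∩ Priya ∩ Maria ∩ Tara ∩ Divya: 10:15-13:45, 16:15-19:00.
So the common availability across everyone is 10:15-13:45, 16:15-19:00.
The first common window of at least 90 minutes is 10:15-13:45, so the earliest start is 10:15.

10:15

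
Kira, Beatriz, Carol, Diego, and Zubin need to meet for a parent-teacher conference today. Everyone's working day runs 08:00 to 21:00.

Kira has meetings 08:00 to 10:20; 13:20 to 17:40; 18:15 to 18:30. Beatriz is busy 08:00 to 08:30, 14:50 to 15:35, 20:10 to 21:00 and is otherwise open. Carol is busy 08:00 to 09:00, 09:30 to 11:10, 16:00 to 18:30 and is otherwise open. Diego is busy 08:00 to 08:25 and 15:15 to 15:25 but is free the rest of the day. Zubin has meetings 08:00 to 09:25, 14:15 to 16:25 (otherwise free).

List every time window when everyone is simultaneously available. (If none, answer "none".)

11:10-13:20, 18:30-20:10

Kira free: 10:20-13:20, 17:40-18:15, 18:30-21:00 (invert busy blocks within the working day).
Beatriz free: 08:30-14:50, 15:35-20:10 (invert busy blocks within the working day).
Carol free: 09:00-09:30, 11:10-16:00, 18:30-21:00 (invert busy blocks within the working day).
Diego free: 08:25-15:15, 15:25-21:00 (invert busy blocks within the working day).
Zubin free: 09:25-14:15, 16:25-21:00 (invert busy blocks within the working day).
Kira ∩ Beatriz: 10:20-13:20, 17:40-18:15, 18:30-20:10.
Kira ∩ Beatriz ∩ Carol: 11:10-13:20, 18:30-20:10.
Kira ∩ Beatriz ∩ Carol ∩ Diego: 11:10-13:20, 18:30-20:10.
Kira ∩ Beatriz ∩ Carol ∩ Diego ∩ Zubin: 11:10-13:20, 18:30-20:10.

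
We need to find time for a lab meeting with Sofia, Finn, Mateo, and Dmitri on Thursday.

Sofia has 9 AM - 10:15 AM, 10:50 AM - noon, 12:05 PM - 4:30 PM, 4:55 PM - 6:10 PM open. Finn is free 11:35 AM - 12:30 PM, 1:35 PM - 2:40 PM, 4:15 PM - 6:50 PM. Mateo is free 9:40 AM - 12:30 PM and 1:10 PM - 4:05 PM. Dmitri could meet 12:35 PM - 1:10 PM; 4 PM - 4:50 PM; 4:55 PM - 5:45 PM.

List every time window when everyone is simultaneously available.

none

Sofia ∩ Finn: 11:35-12:00, 12:05-12:30, 13:35-14:40, 16:15-16:30, 16:55-18:10.
Sofia ∩ Finn ∩ Mateo: 11:35-12:00, 12:05-12:30, 13:35-14:40.
Sofia ∩ Finn ∩ Mateo ∩ Dmitri: ∅.
There is no time when everyone is free.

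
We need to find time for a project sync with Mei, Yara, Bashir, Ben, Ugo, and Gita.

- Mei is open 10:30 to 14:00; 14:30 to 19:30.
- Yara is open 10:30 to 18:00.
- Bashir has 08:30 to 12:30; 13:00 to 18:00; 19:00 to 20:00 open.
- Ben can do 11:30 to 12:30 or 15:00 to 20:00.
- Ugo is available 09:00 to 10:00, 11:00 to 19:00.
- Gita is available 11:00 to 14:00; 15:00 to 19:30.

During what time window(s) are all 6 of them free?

Mei ∩ Yara: 10:30-14:00, 14:30-18:00.
Mei ∩ Yara ∩ Bashir: 10:30-12:30, 13:00-14:00, 14:30-18:00.
Mei ∩ Yara ∩ Bashir ∩ Ben: 11:30-12:30, 15:00-18:00.
Mei ∩ Yara ∩ Bashir ∩ Ben ∩ Ugo: 11:30-12:30, 15:00-18:00.
Mei ∩ Yara ∩ Bashir ∩ Ben ∩ Ugo ∩ Gita: 11:30-12:30, 15:00-18:00.

11:30-12:30, 15:00-18:00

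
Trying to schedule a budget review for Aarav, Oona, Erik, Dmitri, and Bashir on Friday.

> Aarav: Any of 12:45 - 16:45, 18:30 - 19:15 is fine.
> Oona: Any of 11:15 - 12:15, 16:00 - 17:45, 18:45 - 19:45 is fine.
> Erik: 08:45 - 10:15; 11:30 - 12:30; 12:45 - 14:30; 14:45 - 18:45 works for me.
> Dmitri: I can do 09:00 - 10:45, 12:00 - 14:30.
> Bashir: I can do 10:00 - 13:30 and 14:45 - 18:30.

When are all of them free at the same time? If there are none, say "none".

Aarav ∩ Oona: 16:00-16:45, 18:45-19:15.
Aarav ∩ Oona ∩ Erik: 16:00-16:45.
Aarav ∩ Oona ∩ Erik ∩ Dmitri: ∅.
Aarav ∩ Oona ∩ Erik ∩ Dmitri ∩ Bashir: ∅.
There is no time when everyone is free.

none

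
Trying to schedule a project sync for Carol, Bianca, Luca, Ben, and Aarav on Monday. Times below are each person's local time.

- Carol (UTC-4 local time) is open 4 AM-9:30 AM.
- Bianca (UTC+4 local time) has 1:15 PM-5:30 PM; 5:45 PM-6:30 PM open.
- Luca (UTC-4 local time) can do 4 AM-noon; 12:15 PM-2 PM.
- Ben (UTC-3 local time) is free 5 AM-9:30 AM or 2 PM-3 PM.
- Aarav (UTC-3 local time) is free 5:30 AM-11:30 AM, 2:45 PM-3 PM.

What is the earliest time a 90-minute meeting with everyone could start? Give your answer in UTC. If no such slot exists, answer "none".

Carol in UTC: 08:00-13:30 (add 4h to convert from UTC-4).
Bianca in UTC: 09:15-13:30, 13:45-14:30 (subtract 4h to convert from UTC+4).
Luca in UTC: 08:00-16:00, 16:15-18:00 (add 4h to convert from UTC-4).
Ben in UTC: 08:00-12:30, 17:00-18:00 (add 3h to convert from UTC-3).
Aarav in UTC: 08:30-14:30, 17:45-18:00 (add 3h to convert from UTC-3).
Carol ∩ Bianca: 09:15-13:30.
Carol ∩ Bianca ∩ Luca: 09:15-13:30.
Carol ∩ Bianca ∩ Luca ∩ Ben: 09:15-12:30.
Carol ∩ Bianca ∩ Luca ∩ Ben ∩ Aarav: 09:15-12:30.
So the common availability across everyone is 09:15-12:30.
The first common window of at least 90 minutes is 09:15-12:30, so the earliest start is 09:15.

09:15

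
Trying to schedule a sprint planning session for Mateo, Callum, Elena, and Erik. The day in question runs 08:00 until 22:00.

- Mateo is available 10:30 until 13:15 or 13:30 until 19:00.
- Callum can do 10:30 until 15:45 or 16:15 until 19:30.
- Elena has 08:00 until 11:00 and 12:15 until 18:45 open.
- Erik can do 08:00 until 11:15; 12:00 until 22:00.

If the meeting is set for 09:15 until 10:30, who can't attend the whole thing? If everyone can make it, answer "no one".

Mateo: not fully free for 09:15-10:30. Callum: not fully free for 09:15-10:30. Elena: free for 09:15-10:30. Erik: free for 09:15-10:30.

Callum, Mateo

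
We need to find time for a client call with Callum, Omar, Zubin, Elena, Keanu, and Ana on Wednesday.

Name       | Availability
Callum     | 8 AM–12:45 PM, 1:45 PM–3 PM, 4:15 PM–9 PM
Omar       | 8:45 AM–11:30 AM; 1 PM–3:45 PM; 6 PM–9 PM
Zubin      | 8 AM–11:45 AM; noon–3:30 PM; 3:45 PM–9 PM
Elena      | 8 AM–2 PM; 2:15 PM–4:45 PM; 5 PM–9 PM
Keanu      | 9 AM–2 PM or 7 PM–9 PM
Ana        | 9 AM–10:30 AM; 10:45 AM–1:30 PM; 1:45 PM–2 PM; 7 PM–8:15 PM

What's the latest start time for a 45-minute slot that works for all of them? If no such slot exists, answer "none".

19:30

Callum ∩ Omar: 08:45-11:30, 13:45-15:00, 18:00-21:00.
Callum ∩ Omar ∩ Zubin: 08:45-11:30, 13:45-15:00, 18:00-21:00.
Callum ∩ Omar ∩ Zubin ∩ Elena: 08:45-11:30, 13:45-14:00, 14:15-15:00, 18:00-21:00.
Callum ∩ Omar ∩ Zubin ∩ Elena ∩ Keanu: 09:00-11:30, 13:45-14:00, 19:00-21:00.
Callum ∩ Omar ∩ Zubin ∩ Elena ∩ Keanu ∩ Ana: 09:00-10:30, 10:45-11:30, 13:45-14:00, 19:00-20:15.
Those are the intersection windows.
The last common window of at least 45 minutes is 19:00-20:15; a 45-minute meeting can start as late as 19:30 and still end by 20:15.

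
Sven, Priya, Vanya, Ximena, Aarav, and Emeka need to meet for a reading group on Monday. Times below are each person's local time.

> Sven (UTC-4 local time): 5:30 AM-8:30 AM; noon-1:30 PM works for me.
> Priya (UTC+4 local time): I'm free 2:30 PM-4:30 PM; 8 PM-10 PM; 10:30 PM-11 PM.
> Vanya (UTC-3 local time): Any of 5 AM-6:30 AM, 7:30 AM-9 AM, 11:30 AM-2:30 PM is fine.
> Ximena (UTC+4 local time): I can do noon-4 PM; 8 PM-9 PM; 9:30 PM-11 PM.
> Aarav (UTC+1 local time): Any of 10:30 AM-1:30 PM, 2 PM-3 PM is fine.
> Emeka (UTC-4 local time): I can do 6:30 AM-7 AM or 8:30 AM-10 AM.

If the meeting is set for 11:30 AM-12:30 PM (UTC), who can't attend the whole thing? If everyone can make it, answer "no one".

Emeka, Vanya, Ximena

Sven in UTC: 09:30-12:30, 16:00-17:30 (add 4h to convert from UTC-4).
Priya in UTC: 10:30-12:30, 16:00-18:00, 18:30-19:00 (subtract 4h to convert from UTC+4).
Vanya in UTC: 08:00-09:30, 10:30-12:00, 14:30-17:30 (add 3h to convert from UTC-3).
Ximena in UTC: 08:00-12:00, 16:00-17:00, 17:30-19:00 (subtract 4h to convert from UTC+4).
Aarav in UTC: 09:30-12:30, 13:00-14:00 (subtract 1h to convert from UTC+1).
Emeka in UTC: 10:30-11:00, 12:30-14:00 (add 4h to convert from UTC-4).
Sven: free for 11:30-12:30. Priya: free for 11:30-12:30. Vanya: not fully free for 11:30-12:30. Ximena: not fully free for 11:30-12:30. Aarav: free for 11:30-12:30. Emeka: not fully free for 11:30-12:30.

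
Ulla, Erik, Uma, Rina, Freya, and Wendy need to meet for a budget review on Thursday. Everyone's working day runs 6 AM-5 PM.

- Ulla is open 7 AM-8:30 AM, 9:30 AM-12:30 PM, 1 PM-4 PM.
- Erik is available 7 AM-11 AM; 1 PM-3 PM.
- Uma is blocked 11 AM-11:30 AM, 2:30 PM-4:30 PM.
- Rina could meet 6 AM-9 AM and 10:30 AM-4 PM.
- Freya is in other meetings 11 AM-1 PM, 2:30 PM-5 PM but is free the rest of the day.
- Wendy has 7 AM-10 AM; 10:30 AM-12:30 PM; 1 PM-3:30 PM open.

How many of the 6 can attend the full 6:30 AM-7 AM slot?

3

Ulla free: 07:00-08:30, 09:30-12:30, 13:00-16:00.
Erik free: 07:00-11:00, 13:00-15:00.
Uma free: 06:00-11:00, 11:30-14:30, 16:30-17:00 (invert busy blocks within the working day).
Rina free: 06:00-09:00, 10:30-16:00.
Freya free: 06:00-11:00, 13:00-14:30 (invert busy blocks within the working day).
Wendy free: 07:00-10:00, 10:30-12:30, 13:00-15:30.
Uma, Rina, and Freya can make the full 06:30-07:00 slot — that's 3.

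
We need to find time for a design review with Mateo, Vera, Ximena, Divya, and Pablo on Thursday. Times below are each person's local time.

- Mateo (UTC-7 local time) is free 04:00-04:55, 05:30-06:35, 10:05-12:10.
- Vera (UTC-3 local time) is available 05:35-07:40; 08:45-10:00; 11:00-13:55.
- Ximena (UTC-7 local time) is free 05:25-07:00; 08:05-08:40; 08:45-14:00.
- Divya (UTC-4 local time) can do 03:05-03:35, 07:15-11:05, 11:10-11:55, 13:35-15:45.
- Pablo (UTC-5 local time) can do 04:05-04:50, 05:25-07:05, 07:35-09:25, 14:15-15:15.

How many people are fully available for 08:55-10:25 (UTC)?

Mateo in UTC: 11:00-11:55, 12:30-13:35, 17:05-19:10 (add 7h to convert from UTC-7).
Vera in UTC: 08:35-10:40, 11:45-13:00, 14:00-16:55 (add 3h to convert from UTC-3).
Ximena in UTC: 12:25-14:00, 15:05-15:40, 15:45-21:00 (add 7h to convert from UTC-7).
Divya in UTC: 07:05-07:35, 11:15-15:05, 15:10-15:55, 17:35-19:45 (add 4h to convert from UTC-4).
Pablo in UTC: 09:05-09:50, 10:25-12:05, 12:35-14:25, 19:15-20:15 (add 5h to convert from UTC-5).
Vera can make the full 08:55-10:25 slot — that's 1.

1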